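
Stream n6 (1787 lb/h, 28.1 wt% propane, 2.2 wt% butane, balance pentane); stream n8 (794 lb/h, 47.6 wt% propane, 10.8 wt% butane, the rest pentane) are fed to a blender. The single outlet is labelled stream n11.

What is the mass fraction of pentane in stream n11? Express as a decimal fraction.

0.611

Total flow out = 1787 + 794 = 2581 lb/h.
pentane in = 1787×0.697 + 794×0.416 = 1575.8 lb/h.
pentane mass fraction in n11 = 1575.8/2581 = 0.611.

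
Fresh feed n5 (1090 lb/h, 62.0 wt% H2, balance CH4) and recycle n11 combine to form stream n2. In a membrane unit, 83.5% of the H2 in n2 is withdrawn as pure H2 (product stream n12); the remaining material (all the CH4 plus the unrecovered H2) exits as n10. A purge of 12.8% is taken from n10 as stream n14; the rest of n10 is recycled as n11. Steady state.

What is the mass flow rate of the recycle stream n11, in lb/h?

2935 lb/h

CH4 enters only via n5 and leaves only via the purge: 1090×0.380 = 0.128×(CH4 in n10), and the membrane unit passes all CH4, so CH4 in n2 = CH4 in n10 = 3235.9 lb/h.
H2 in n2: m_A = 1090×0.620 + (1−0.128)·(1−0.835)·m_A, so m_A = 675.8/0.8561 = 789.38 lb/h.
n10 = (1−0.835)×789.38 + 3235.9 = 3366.2 lb/h.
Recycle n11 = (1−0.128)×3366.2 = 2935.3 lb/h.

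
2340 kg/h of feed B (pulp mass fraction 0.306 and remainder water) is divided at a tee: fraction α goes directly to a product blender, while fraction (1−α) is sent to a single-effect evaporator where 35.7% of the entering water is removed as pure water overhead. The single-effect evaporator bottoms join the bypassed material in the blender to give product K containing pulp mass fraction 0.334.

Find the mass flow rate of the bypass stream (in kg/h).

All 2340×0.306 = 716.04 kg/h of pulp reaches K, so K = 716.04/0.334 = 2143.8 kg/h and vapour = 196.17 kg/h.
The evaporator receives (1−α)·2340 of feed at 0.694 water and removes 0.357 of that water:
0.357×0.694×(1−α)×2340 = 196.17
(1−α) = 196.17/579.75 = 0.3384;  α = 0.6616.
Bypass flow = 0.6616×2340 = 1548.2 kg/h.

1548 kg/h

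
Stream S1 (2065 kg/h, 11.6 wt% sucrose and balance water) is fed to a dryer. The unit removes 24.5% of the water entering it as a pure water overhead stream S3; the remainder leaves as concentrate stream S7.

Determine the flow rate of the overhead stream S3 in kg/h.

water entering = 2065×0.884 = 1825.5 kg/h; overhead removed = 0.245×1825.5 = 447.24 kg/h.

447.2 kg/h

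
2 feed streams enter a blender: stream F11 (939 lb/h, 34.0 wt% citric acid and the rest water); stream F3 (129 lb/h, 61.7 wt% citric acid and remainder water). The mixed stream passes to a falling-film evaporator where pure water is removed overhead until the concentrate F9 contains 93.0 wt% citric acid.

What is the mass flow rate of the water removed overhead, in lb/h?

citric acid entering = 939×0.340 + 129×0.617 = 398.85 lb/h.
All citric acid reports to F9, so F9 = 398.85/0.930 = 428.87 lb/h.
Total feed = 1068 lb/h; overhead = 1068 − 428.87 = 639.13 lb/h.

639.1 lb/h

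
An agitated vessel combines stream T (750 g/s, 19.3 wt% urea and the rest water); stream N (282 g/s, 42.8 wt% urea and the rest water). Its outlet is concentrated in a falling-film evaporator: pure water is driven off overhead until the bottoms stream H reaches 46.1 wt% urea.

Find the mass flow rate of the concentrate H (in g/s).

urea entering = 750×0.193 + 282×0.428 = 265.45 g/s.
All urea reports to H, so H = 265.45/0.461 = 575.8 g/s.

575.8 g/s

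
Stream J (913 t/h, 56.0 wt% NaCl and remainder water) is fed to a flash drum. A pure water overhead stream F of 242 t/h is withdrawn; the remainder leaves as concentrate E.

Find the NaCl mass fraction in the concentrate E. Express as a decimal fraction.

NaCl is not removed: 913×0.560 = 511.28 t/h of NaCl enters E.
Concentrate = 913 − 242 = 671 t/h.
Mass fraction = 511.28/671 = 0.762.

0.762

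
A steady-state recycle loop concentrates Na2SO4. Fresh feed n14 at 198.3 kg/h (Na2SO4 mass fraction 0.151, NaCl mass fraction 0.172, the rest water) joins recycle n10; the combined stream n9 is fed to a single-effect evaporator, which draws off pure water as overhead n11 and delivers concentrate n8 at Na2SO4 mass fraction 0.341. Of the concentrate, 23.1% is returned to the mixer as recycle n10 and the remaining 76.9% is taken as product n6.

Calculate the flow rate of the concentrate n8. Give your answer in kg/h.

Overall Na2SO4 balance (none leaves overhead): Na2SO4 in fresh feed = Na2SO4 in product, i.e. 198.3×0.151 = (1−0.231)·n8·0.341.
n8 = 29.943/(0.341×0.769) = 114.19 kg/h.

114.2 kg/h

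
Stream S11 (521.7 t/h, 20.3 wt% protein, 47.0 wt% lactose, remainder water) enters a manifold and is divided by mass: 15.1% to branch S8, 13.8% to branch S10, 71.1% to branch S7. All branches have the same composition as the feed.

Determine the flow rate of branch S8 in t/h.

78.78 t/h

Branch S8 flow = 0.151×521.7 = 78.777 t/h.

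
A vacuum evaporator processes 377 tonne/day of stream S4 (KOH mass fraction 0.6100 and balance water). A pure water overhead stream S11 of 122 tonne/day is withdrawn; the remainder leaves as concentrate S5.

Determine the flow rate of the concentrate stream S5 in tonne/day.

255 tonne/day

Concentrate = 377 − 122 = 255 tonne/day.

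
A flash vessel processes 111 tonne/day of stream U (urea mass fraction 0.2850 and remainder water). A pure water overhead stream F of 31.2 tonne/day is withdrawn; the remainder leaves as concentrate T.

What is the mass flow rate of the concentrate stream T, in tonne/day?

79.8 tonne/day

Concentrate = 111 − 31.2 = 79.8 tonne/day.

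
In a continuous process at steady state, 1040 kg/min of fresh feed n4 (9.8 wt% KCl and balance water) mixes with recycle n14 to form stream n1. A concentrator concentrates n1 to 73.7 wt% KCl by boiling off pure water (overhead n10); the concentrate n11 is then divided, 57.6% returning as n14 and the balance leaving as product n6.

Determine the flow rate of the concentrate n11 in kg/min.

Overall KCl balance (none leaves overhead): KCl in fresh feed = KCl in product, i.e. 1040×0.098 = (1−0.576)·n11·0.737.
n11 = 101.92/(0.737×0.424) = 326.16 kg/min.

326.2 kg/min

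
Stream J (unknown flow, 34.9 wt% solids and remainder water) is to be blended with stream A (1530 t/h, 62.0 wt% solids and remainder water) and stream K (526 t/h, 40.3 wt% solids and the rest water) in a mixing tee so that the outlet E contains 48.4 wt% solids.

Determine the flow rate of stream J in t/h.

Let J be the unknown flow. Total out = 2056 + J.
solids balance: 1160.6 + 0.349·J = 0.484·(2056 + J)
(0.349 − 0.484)·J = 0.484×2056 − 1160.6 = -165.47
J = -165.47 / -0.135 = 1225.7 t/h

1226 t/h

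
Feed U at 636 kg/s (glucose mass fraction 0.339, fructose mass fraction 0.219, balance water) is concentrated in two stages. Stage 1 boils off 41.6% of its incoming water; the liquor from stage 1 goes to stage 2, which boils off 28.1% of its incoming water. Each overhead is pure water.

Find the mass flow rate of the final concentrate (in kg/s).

water in feed = 636×0.442 = 281.11 kg/s.
After stage 1: water left = (1−0.416)×281.11 = 164.17; stream total = 519.06 kg/s.
After stage 2: water left = (1−0.281)×164.17 = 118.04; final concentrate = 472.93 kg/s.

472.9 kg/s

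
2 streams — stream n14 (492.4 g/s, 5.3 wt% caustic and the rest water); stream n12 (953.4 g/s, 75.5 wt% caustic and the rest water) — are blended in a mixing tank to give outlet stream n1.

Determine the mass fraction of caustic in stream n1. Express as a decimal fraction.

0.516

Total flow out = 492.4 + 953.4 = 1445.8 g/s.
caustic in = 492.4×0.053 + 953.4×0.755 = 745.91 g/s.
caustic mass fraction in n1 = 745.91/1445.8 = 0.516.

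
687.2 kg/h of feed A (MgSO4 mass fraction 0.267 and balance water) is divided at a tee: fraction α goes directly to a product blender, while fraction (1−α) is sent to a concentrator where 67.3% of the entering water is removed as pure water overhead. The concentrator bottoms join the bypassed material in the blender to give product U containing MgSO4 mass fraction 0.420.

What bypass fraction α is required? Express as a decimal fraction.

0.262

All 687.2×0.267 = 183.48 kg/h of MgSO4 reaches U, so U = 183.48/0.420 = 436.86 kg/h and vapour = 250.34 kg/h.
The evaporator receives (1−α)·687.2 of feed at 0.733 water and removes 0.673 of that water:
0.673×0.733×(1−α)×687.2 = 250.34
(1−α) = 250.34/339 = 0.7385;  α = 0.2615.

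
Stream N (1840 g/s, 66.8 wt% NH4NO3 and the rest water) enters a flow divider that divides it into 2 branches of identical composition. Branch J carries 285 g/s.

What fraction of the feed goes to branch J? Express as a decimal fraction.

0.155

Fraction to J = 285/1840 = 0.1549.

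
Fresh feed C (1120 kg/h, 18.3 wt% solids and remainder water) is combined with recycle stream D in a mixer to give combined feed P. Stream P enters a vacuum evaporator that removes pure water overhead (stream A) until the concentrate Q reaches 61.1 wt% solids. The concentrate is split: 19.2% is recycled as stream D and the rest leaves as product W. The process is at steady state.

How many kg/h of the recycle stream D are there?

79.71 kg/h

Overall solids balance (none leaves overhead): solids in fresh feed = solids in product, i.e. 1120×0.183 = (1−0.192)·Q·0.611.
Q = 204.96/(0.611×0.808) = 415.16 kg/h.
Recycle D = 0.192×415.16 = 79.711 kg/h.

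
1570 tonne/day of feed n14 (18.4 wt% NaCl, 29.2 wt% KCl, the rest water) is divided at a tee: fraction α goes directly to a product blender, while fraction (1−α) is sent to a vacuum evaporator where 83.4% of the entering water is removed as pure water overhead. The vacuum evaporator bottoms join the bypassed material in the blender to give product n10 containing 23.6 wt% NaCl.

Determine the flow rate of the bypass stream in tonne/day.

All 1570×0.184 = 288.88 tonne/day of NaCl reaches n10, so n10 = 288.88/0.236 = 1224.1 tonne/day and vapour = 345.93 tonne/day.
The evaporator receives (1−α)·1570 of feed at 0.524 water and removes 0.834 of that water:
0.834×0.524×(1−α)×1570 = 345.93
(1−α) = 345.93/686.12 = 0.5042;  α = 0.4958.
Bypass flow = 0.4958×1570 = 778.42 tonne/day.

778.4 tonne/day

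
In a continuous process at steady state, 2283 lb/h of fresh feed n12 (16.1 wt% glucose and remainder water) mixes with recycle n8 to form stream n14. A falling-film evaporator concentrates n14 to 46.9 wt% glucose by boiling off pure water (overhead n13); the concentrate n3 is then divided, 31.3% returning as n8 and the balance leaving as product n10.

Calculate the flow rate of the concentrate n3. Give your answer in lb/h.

Overall glucose balance (none leaves overhead): glucose in fresh feed = glucose in product, i.e. 2283×0.161 = (1−0.313)·n3·0.469.
n3 = 367.56/(0.469×0.687) = 1140.8 lb/h.

1141 lb/h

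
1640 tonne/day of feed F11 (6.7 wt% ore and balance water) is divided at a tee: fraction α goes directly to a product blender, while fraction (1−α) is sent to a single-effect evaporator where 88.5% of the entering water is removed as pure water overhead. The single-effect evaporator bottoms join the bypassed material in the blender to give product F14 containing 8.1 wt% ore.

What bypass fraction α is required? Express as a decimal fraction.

All 1640×0.067 = 109.88 tonne/day of ore reaches F14, so F14 = 109.88/0.081 = 1356.5 tonne/day and vapour = 283.46 tonne/day.
The evaporator receives (1−α)·1640 of feed at 0.933 water and removes 0.885 of that water:
0.885×0.933×(1−α)×1640 = 283.46
(1−α) = 283.46/1354.2 = 0.2093;  α = 0.7907.

0.791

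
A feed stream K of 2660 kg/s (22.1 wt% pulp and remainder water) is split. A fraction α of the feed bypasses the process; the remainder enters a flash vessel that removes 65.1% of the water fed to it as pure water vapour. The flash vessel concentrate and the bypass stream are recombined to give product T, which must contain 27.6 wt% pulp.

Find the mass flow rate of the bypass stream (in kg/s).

1615 kg/s

All 2660×0.221 = 587.86 kg/s of pulp reaches T, so T = 587.86/0.276 = 2129.9 kg/s and vapour = 530.07 kg/s.
The evaporator receives (1−α)·2660 of feed at 0.779 water and removes 0.651 of that water:
0.651×0.779×(1−α)×2660 = 530.07
(1−α) = 530.07/1349 = 0.3929;  α = 0.6071.
Bypass flow = 0.6071×2660 = 1614.8 kg/s.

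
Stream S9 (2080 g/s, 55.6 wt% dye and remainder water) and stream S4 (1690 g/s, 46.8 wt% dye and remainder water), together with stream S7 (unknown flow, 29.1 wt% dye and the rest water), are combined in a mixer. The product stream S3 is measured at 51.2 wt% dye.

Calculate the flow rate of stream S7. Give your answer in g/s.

Let S7 be the unknown flow. Total out = 3770 + S7.
dye balance: 1947.4 + 0.291·S7 = 0.512·(3770 + S7)
(0.291 − 0.512)·S7 = 0.512×3770 − 1947.4 = -17.16
S7 = -17.16 / -0.221 = 77.647 g/s

77.65 g/s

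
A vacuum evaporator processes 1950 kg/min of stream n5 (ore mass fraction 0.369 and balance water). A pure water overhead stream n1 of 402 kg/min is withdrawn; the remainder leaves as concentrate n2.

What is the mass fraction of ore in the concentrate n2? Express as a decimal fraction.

ore is not removed: 1950×0.369 = 719.55 kg/min of ore enters n2.
Concentrate = 1950 − 402 = 1548 kg/min.
Mass fraction = 719.55/1548 = 0.465.

0.465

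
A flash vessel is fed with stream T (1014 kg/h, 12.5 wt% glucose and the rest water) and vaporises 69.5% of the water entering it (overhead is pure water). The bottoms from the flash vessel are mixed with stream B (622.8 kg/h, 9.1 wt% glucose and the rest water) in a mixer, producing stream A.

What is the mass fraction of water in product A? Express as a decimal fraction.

Vapour removed = 0.695×0.875×1014 = 616.64 kg/h; concentrate = 397.36 kg/h.
water reaching the mixer = 270.61 (from concentrate) + 622.8×0.909 = 836.74 kg/h.
Product flow = 397.36 + 622.8 = 1020.2 kg/h; water fraction = 0.8202.

0.8202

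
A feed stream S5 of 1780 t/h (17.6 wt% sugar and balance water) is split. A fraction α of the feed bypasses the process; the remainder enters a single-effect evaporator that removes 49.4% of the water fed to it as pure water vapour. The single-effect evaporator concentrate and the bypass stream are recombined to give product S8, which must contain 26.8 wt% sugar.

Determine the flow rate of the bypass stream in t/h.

All 1780×0.176 = 313.28 t/h of sugar reaches S8, so S8 = 313.28/0.268 = 1169 t/h and vapour = 611.04 t/h.
The evaporator receives (1−α)·1780 of feed at 0.824 water and removes 0.494 of that water:
0.494×0.824×(1−α)×1780 = 611.04
(1−α) = 611.04/724.56 = 0.8433;  α = 0.1567.
Bypass flow = 0.1567×1780 = 278.87 t/h.

278.9 t/h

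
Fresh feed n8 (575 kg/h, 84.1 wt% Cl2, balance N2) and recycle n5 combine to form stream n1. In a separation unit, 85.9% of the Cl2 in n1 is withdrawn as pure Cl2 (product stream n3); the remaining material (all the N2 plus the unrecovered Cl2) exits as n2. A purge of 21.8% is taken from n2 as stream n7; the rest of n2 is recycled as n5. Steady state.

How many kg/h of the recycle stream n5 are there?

N2 enters only via n8 and leaves only via the purge: 575×0.159 = 0.218×(N2 in n2), and the separation unit passes all N2, so N2 in n1 = N2 in n2 = 419.38 kg/h.
Cl2 in n1: m_A = 575×0.841 + (1−0.218)·(1−0.859)·m_A, so m_A = 483.57/0.8897 = 543.5 kg/h.
n2 = (1−0.859)×543.5 + 419.38 = 496.01 kg/h.
Recycle n5 = (1−0.218)×496.01 = 387.88 kg/h.

387.9 kg/h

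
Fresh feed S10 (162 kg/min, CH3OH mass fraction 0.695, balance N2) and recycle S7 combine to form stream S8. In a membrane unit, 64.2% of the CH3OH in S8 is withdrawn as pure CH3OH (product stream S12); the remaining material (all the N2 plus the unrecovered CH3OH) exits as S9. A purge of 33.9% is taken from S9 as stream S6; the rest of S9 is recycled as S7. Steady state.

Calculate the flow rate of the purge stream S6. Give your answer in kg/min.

N2 enters only via S10 and leaves only via the purge: 162×0.305 = 0.339×(N2 in S9), and the membrane unit passes all N2, so N2 in S8 = N2 in S9 = 145.75 kg/min.
CH3OH in S8: m_A = 162×0.695 + (1−0.339)·(1−0.642)·m_A, so m_A = 112.59/0.7634 = 147.49 kg/min.
S9 = (1−0.642)×147.49 + 145.75 = 198.55 kg/min.
Purge S6 = 0.339×198.55 = 67.31 kg/min.

67.31 kg/min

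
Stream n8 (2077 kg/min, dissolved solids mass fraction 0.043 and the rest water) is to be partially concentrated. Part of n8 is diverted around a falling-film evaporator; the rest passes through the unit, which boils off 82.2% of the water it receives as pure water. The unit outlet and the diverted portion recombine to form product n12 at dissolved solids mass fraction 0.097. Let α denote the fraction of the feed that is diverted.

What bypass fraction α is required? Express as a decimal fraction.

All 2077×0.043 = 89.311 kg/min of dissolved solids reaches n12, so n12 = 89.311/0.097 = 920.73 kg/min and vapour = 1156.3 kg/min.
The evaporator receives (1−α)·2077 of feed at 0.957 water and removes 0.822 of that water:
0.822×0.957×(1−α)×2077 = 1156.3
(1−α) = 1156.3/1633.9 = 0.7077;  α = 0.2923.

0.292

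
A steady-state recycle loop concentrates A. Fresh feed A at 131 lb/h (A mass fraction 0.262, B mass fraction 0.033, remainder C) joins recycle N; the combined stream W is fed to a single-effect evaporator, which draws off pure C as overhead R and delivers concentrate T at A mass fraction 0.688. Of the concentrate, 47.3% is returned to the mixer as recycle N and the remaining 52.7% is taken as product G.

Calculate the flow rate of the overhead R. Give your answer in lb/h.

81.11 lb/h

Overall A balance (none leaves overhead): A in fresh feed = A in product, i.e. 131×0.262 = (1−0.473)·T·0.688.
T = 34.322/(0.688×0.527) = 94.662 lb/h.
Recycle N = 0.473×94.662 = 44.775 lb/h.
Combined feed W = 131 + 44.775 = 175.77 lb/h.
Overhead R = W − T = 175.77 − 94.662 = 81.113 lb/h.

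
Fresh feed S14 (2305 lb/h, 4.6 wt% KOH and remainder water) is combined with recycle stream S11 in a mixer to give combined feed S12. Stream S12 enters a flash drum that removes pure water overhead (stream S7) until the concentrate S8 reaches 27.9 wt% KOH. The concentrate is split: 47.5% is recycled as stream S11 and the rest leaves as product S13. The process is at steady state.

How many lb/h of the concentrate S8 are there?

723.9 lb/h

Overall KOH balance (none leaves overhead): KOH in fresh feed = KOH in product, i.e. 2305×0.046 = (1−0.475)·S8·0.279.
S8 = 106.03/(0.279×0.525) = 723.88 lb/h.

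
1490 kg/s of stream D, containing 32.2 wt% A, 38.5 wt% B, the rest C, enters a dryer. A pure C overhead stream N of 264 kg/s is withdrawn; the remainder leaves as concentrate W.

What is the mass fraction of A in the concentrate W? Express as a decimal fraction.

A is not removed: 1490×0.322 = 479.78 kg/s of A enters W.
Concentrate = 1490 − 264 = 1226 kg/s.
Mass fraction = 479.78/1226 = 0.3913.

0.3913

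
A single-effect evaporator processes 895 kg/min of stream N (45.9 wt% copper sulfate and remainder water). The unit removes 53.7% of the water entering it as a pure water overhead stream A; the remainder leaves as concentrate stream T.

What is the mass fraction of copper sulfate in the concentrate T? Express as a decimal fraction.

0.647

copper sulfate is not removed: 895×0.459 = 410.81 kg/min of copper sulfate enters T.
water entering = 895×0.541 = 484.2 kg/min; overhead removed = 0.537×484.2 = 260.01 kg/min.
Concentrate = 895 − 260.01 = 634.99 kg/min.
Mass fraction = 410.81/634.99 = 0.647.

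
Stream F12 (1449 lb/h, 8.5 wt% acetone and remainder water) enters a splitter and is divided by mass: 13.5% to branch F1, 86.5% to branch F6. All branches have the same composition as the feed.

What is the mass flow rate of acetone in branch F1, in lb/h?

16.63 lb/h

Branch F1 total = 0.135×1449 = 195.62 lb/h.
acetone in F1 = 0.085×195.62 = 16.627 lb/h.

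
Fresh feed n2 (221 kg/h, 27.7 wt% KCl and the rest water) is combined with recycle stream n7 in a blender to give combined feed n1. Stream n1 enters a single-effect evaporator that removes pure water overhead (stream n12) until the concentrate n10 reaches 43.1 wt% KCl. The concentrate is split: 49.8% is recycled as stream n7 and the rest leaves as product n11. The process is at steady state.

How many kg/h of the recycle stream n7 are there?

140.9 kg/h

Overall KCl balance (none leaves overhead): KCl in fresh feed = KCl in product, i.e. 221×0.277 = (1−0.498)·n10·0.431.
n10 = 61.217/(0.431×0.502) = 282.94 kg/h.
Recycle n7 = 0.498×282.94 = 140.9 kg/h.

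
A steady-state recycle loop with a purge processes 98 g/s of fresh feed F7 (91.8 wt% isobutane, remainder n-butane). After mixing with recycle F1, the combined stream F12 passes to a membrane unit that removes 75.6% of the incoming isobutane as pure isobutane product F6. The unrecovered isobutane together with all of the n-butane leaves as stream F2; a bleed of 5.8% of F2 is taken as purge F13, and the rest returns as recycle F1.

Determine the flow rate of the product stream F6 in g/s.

88.31 g/s

isobutane in F12: m_A = 98×0.918 + (1−0.058)·(1−0.756)·m_A, so m_A = 89.964/0.7702 = 116.81 g/s.
Product F6 = 0.756×116.81 = 88.311 g/s.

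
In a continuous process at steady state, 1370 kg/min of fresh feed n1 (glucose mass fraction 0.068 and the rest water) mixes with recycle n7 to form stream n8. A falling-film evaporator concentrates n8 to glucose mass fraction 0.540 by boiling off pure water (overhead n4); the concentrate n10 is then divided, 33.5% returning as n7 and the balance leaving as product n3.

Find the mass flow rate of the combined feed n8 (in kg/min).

1457 kg/min

Overall glucose balance (none leaves overhead): glucose in fresh feed = glucose in product, i.e. 1370×0.068 = (1−0.335)·n10·0.540.
n10 = 93.16/(0.540×0.665) = 259.43 kg/min.
Recycle n7 = 0.335×259.43 = 86.908 kg/min.
Combined feed n8 = 1370 + 86.908 = 1456.9 kg/min.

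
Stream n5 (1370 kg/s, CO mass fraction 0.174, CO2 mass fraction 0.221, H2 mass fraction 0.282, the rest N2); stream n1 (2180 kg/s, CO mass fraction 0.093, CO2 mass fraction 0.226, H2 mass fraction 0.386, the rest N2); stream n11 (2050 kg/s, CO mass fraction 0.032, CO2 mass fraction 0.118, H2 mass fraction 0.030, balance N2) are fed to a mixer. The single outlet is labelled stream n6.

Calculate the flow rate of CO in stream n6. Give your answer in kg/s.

506.7 kg/s

CO out = CO in = 1370×0.174 + 2180×0.093 + 2050×0.032 = 506.72 kg/s.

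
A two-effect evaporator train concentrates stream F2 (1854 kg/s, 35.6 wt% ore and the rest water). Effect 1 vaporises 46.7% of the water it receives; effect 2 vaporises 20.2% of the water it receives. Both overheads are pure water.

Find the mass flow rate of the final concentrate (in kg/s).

1168 kg/s

water in feed = 1854×0.644 = 1194 kg/s.
After stage 1: water left = (1−0.467)×1194 = 636.39; stream total = 1296.4 kg/s.
After stage 2: water left = (1−0.202)×636.39 = 507.84; final concentrate = 1167.9 kg/s.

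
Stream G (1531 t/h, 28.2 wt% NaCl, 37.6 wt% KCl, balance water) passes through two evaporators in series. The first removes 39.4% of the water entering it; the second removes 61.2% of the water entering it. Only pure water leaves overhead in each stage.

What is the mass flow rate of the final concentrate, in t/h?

1131 t/h

water in feed = 1531×0.342 = 523.6 t/h.
After stage 1: water left = (1−0.394)×523.6 = 317.3; stream total = 1324.7 t/h.
After stage 2: water left = (1−0.612)×317.3 = 123.11; final concentrate = 1130.5 t/h.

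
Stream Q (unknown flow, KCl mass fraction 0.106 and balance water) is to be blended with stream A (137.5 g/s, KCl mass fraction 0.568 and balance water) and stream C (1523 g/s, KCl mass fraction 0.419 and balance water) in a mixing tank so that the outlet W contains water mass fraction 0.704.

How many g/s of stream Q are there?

Let Q be the unknown flow. Total out = 1660.5 + Q.
water balance: 944.26 + 0.894·Q = 0.704·(1660.5 + Q)
(0.894 − 0.704)·Q = 0.704×1660.5 − 944.26 = 224.73
Q = 224.73 / 0.190 = 1182.8 g/s

1183 g/s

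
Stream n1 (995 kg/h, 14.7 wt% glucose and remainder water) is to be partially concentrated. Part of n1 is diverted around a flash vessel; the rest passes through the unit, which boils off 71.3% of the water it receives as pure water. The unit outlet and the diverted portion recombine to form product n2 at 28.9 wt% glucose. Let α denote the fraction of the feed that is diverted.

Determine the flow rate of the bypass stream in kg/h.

All 995×0.147 = 146.26 kg/h of glucose reaches n2, so n2 = 146.26/0.289 = 506.11 kg/h and vapour = 488.89 kg/h.
The evaporator receives (1−α)·995 of feed at 0.853 water and removes 0.713 of that water:
0.713×0.853×(1−α)×995 = 488.89
(1−α) = 488.89/605.15 = 0.8079;  α = 0.1921.
Bypass flow = 0.1921×995 = 191.15 kg/h.

191.1 kg/h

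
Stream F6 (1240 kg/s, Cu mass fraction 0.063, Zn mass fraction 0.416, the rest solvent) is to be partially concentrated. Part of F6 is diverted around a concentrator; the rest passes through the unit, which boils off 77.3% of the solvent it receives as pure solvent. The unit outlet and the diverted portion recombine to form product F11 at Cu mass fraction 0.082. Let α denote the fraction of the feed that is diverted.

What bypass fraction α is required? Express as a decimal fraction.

All 1240×0.063 = 78.12 kg/s of Cu reaches F11, so F11 = 78.12/0.082 = 952.68 kg/s and vapour = 287.32 kg/s.
The evaporator receives (1−α)·1240 of feed at 0.521 solvent and removes 0.773 of that solvent:
0.773×0.521×(1−α)×1240 = 287.32
(1−α) = 287.32/499.39 = 0.5753;  α = 0.4247.

0.425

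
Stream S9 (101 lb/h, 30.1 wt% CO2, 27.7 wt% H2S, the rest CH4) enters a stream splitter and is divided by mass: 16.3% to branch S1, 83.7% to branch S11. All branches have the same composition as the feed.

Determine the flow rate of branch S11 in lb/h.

84.54 lb/h

Branch S11 flow = 0.837×101 = 84.537 lb/h.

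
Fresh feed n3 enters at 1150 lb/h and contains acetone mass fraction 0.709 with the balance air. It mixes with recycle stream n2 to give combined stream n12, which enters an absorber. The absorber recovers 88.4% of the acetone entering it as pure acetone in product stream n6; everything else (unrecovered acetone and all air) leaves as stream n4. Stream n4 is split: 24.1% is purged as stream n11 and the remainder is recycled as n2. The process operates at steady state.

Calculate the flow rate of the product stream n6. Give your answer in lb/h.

790.4 lb/h

acetone in n12: m_A = 1150×0.709 + (1−0.241)·(1−0.884)·m_A, so m_A = 815.35/0.9120 = 894.07 lb/h.
Product n6 = 0.884×894.07 = 790.36 lb/h.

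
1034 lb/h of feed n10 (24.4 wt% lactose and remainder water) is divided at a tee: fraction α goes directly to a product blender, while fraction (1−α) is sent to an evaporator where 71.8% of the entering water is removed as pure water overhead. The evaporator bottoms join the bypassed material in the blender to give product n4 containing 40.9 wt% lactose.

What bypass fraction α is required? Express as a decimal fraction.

All 1034×0.244 = 252.3 lb/h of lactose reaches n4, so n4 = 252.3/0.409 = 616.86 lb/h and vapour = 417.14 lb/h.
The evaporator receives (1−α)·1034 of feed at 0.756 water and removes 0.718 of that water:
0.718×0.756×(1−α)×1034 = 417.14
(1−α) = 417.14/561.26 = 0.7432;  α = 0.2568.

0.257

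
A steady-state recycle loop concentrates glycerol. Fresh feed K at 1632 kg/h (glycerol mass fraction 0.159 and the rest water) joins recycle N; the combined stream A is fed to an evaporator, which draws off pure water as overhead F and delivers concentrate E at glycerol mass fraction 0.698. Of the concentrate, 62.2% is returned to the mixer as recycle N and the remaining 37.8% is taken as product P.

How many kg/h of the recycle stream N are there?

611.7 kg/h

Overall glycerol balance (none leaves overhead): glycerol in fresh feed = glycerol in product, i.e. 1632×0.159 = (1−0.622)·E·0.698.
E = 259.49/(0.698×0.378) = 983.49 kg/h.
Recycle N = 0.622×983.49 = 611.73 kg/h.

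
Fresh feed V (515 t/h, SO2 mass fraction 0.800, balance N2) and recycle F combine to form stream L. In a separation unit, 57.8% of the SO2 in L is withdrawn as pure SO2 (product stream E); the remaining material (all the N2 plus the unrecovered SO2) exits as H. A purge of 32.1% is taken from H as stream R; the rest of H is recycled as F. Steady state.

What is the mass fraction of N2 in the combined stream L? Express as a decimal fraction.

0.357

N2 enters only via V and leaves only via the purge: 515×0.200 = 0.321×(N2 in H), and the separation unit passes all N2, so N2 in L = N2 in H = 320.87 t/h.
SO2 in L: m_A = 515×0.800 + (1−0.321)·(1−0.578)·m_A, so m_A = 412/0.7135 = 577.47 t/h.
L = 577.47 + 320.87 = 898.34 t/h.
N2 fraction in L = 320.87/898.34 = 0.357.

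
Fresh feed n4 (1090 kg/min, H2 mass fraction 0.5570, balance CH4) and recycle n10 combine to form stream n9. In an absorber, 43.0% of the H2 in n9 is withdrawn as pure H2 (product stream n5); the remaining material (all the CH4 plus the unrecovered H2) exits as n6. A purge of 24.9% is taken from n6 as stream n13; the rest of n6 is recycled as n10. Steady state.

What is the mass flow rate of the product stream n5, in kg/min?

456.5 kg/min

H2 in n9: m_A = 1090×0.557 + (1−0.249)·(1−0.430)·m_A, so m_A = 607.13/0.5719 = 1061.5 kg/min.
Product n5 = 0.430×1061.5 = 456.46 kg/min.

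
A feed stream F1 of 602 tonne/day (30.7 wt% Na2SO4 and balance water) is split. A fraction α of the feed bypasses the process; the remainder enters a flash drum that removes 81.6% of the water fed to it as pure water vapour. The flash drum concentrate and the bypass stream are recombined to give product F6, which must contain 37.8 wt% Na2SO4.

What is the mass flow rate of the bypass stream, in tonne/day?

All 602×0.307 = 184.81 tonne/day of Na2SO4 reaches F6, so F6 = 184.81/0.378 = 488.93 tonne/day and vapour = 113.07 tonne/day.
The evaporator receives (1−α)·602 of feed at 0.693 water and removes 0.816 of that water:
0.816×0.693×(1−α)×602 = 113.07
(1−α) = 113.07/340.42 = 0.3322;  α = 0.6678.
Bypass flow = 0.6678×602 = 402.04 tonne/day.

402 tonne/day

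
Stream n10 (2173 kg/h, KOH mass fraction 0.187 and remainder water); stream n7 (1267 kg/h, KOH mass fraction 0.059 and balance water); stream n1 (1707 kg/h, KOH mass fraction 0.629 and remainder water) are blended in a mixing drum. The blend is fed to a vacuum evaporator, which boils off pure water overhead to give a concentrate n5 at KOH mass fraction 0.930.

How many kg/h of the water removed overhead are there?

KOH entering = 2173×0.187 + 1267×0.059 + 1707×0.629 = 1554.8 kg/h.
All KOH reports to n5, so n5 = 1554.8/0.930 = 1671.8 kg/h.
Total feed = 5147 kg/h; overhead = 5147 − 1671.8 = 3475.2 kg/h.

3475 kg/h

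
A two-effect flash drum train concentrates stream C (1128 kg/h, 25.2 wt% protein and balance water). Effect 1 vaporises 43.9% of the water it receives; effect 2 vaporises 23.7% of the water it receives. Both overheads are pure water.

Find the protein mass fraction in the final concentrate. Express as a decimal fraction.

water in feed = 1128×0.748 = 843.74 kg/h.
After stage 1: water left = (1−0.439)×843.74 = 473.34; stream total = 757.6 kg/h.
After stage 2: water left = (1−0.237)×473.34 = 361.16; final concentrate = 645.41 kg/h.
protein fraction = 284.26/645.41 = 0.440.

0.440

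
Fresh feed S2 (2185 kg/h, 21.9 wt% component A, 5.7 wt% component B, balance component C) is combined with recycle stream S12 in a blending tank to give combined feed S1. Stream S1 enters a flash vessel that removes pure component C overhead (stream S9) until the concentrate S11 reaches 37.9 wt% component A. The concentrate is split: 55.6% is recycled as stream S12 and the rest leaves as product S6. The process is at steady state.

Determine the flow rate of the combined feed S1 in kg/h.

Overall component A balance (none leaves overhead): component A in fresh feed = component A in product, i.e. 2185×0.219 = (1−0.556)·S11·0.379.
S11 = 478.51/(0.379×0.444) = 2843.6 kg/h.
Recycle S12 = 0.556×2843.6 = 1581.1 kg/h.
Combined feed S1 = 2185 + 1581.1 = 3766.1 kg/h.

3766 kg/h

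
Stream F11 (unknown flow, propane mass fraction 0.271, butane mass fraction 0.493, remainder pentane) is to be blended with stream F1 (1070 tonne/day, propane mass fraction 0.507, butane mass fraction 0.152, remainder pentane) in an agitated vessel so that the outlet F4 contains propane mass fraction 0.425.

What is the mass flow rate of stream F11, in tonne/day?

Let F11 be the unknown flow. Total out = 1070 + F11.
propane balance: 542.49 + 0.271·F11 = 0.425·(1070 + F11)
(0.271 − 0.425)·F11 = 0.425×1070 − 542.49 = -87.74
F11 = -87.74 / -0.154 = 569.74 tonne/day

569.7 tonne/day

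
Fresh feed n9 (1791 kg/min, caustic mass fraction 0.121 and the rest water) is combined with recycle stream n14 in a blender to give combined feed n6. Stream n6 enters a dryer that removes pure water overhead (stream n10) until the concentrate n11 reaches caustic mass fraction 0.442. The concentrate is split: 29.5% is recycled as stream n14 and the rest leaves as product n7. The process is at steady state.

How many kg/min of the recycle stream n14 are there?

205.2 kg/min

Overall caustic balance (none leaves overhead): caustic in fresh feed = caustic in product, i.e. 1791×0.121 = (1−0.295)·n11·0.442.
n11 = 216.71/(0.442×0.705) = 695.46 kg/min.
Recycle n14 = 0.295×695.46 = 205.16 kg/min.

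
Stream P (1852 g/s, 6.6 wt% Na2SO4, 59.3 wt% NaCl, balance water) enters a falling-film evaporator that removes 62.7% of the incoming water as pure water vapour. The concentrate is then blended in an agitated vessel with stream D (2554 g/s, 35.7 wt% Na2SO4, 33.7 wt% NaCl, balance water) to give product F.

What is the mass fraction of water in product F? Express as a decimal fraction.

0.2536

Vapour removed = 0.627×0.341×1852 = 395.97 g/s; concentrate = 1456 g/s.
water reaching the mixer = 235.56 (from concentrate) + 2554×0.306 = 1017.1 g/s.
Product flow = 1456 + 2554 = 4010 g/s; water fraction = 0.2536.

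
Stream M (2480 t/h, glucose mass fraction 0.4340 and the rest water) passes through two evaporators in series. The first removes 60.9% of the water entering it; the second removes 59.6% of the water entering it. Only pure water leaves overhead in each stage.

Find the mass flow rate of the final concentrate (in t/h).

1298 t/h

water in feed = 2480×0.566 = 1403.7 t/h.
After stage 1: water left = (1−0.609)×1403.7 = 548.84; stream total = 1625.2 t/h.
After stage 2: water left = (1−0.596)×548.84 = 221.73; final concentrate = 1298.1 t/h.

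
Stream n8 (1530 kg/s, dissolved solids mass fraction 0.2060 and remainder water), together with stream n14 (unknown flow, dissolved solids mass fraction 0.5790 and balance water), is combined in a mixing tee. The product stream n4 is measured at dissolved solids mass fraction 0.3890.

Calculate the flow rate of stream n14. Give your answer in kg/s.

Let n14 be the unknown flow. Total out = 1530 + n14.
dissolved solids balance: 315.18 + 0.579·n14 = 0.389·(1530 + n14)
(0.579 − 0.389)·n14 = 0.389×1530 − 315.18 = 279.99
n14 = 279.99 / 0.190 = 1473.6 kg/s

1474 kg/s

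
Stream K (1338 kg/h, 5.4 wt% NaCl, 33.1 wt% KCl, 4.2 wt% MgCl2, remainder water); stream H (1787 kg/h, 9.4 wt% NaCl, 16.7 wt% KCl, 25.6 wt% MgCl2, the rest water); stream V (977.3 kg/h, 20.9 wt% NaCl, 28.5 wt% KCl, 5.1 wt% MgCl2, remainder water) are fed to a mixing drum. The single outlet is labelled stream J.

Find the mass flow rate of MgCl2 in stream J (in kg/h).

563.5 kg/h

MgCl2 out = MgCl2 in = 1338×0.042 + 1787×0.256 + 977.3×0.051 = 563.51 kg/h.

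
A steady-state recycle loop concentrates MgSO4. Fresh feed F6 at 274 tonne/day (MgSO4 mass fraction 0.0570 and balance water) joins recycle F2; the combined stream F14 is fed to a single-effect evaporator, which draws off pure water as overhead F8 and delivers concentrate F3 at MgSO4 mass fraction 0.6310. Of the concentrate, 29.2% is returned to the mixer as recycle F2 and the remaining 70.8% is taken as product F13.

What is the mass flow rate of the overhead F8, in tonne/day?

Overall MgSO4 balance (none leaves overhead): MgSO4 in fresh feed = MgSO4 in product, i.e. 274×0.057 = (1−0.292)·F3·0.631.
F3 = 15.618/(0.631×0.708) = 34.959 tonne/day.
Recycle F2 = 0.292×34.959 = 10.208 tonne/day.
Combined feed F14 = 274 + 10.208 = 284.21 tonne/day.
Overhead F8 = F14 − F3 = 284.21 − 34.959 = 249.25 tonne/day.

249.2 tonne/day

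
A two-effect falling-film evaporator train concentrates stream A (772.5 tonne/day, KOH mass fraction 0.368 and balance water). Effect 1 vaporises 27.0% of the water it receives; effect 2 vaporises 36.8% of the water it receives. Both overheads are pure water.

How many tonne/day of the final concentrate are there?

water in feed = 772.5×0.632 = 488.22 tonne/day.
After stage 1: water left = (1−0.270)×488.22 = 356.4; stream total = 640.68 tonne/day.
After stage 2: water left = (1−0.368)×356.4 = 225.25; final concentrate = 509.53 tonne/day.

509.5 tonne/day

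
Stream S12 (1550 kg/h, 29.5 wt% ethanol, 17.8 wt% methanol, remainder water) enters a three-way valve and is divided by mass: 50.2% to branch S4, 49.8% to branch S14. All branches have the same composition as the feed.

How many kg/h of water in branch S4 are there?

410.1 kg/h

Branch S4 total = 0.502×1550 = 778.1 kg/h.
water in S4 = 0.527×778.1 = 410.06 kg/h.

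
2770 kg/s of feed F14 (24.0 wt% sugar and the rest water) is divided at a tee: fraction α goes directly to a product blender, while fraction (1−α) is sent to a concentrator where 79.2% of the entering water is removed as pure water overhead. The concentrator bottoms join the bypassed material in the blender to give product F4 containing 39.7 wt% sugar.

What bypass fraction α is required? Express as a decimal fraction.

All 2770×0.240 = 664.8 kg/s of sugar reaches F4, so F4 = 664.8/0.397 = 1674.6 kg/s and vapour = 1095.4 kg/s.
The evaporator receives (1−α)·2770 of feed at 0.760 water and removes 0.792 of that water:
0.792×0.760×(1−α)×2770 = 1095.4
(1−α) = 1095.4/1667.3 = 0.6570;  α = 0.3430.

0.343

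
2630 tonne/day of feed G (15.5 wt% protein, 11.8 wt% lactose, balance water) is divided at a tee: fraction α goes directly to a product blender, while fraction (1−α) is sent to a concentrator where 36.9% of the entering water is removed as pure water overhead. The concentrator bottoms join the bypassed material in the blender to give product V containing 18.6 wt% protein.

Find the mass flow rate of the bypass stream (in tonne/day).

996 tonne/day

All 2630×0.155 = 407.65 tonne/day of protein reaches V, so V = 407.65/0.186 = 2191.7 tonne/day and vapour = 438.33 tonne/day.
The evaporator receives (1−α)·2630 of feed at 0.727 water and removes 0.369 of that water:
0.369×0.727×(1−α)×2630 = 438.33
(1−α) = 438.33/705.53 = 0.6213;  α = 0.3787.
Bypass flow = 0.3787×2630 = 996.03 tonne/day.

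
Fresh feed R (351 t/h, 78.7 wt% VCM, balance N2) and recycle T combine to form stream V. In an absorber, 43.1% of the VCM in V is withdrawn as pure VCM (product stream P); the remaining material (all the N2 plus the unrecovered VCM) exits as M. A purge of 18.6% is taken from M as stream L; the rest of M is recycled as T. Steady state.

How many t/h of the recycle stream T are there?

N2 enters only via R and leaves only via the purge: 351×0.213 = 0.186×(N2 in M), and the absorber passes all N2, so N2 in V = N2 in M = 401.95 t/h.
VCM in V: m_A = 351×0.787 + (1−0.186)·(1−0.431)·m_A, so m_A = 276.24/0.5368 = 514.57 t/h.
M = (1−0.431)×514.57 + 401.95 = 694.74 t/h.
Recycle T = (1−0.186)×694.74 = 565.52 t/h.

565.5 t/h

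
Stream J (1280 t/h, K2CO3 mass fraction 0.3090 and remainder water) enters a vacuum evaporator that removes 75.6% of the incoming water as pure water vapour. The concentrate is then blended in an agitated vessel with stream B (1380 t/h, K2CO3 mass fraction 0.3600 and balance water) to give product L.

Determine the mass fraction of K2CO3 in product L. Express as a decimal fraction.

0.4481

Vapour removed = 0.756×0.691×1280 = 668.67 t/h; concentrate = 611.33 t/h.
K2CO3 reaching the mixer = 395.52 (from concentrate) + 1380×0.360 = 892.32 t/h.
Product flow = 611.33 + 1380 = 1991.3 t/h; K2CO3 fraction = 0.4481.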